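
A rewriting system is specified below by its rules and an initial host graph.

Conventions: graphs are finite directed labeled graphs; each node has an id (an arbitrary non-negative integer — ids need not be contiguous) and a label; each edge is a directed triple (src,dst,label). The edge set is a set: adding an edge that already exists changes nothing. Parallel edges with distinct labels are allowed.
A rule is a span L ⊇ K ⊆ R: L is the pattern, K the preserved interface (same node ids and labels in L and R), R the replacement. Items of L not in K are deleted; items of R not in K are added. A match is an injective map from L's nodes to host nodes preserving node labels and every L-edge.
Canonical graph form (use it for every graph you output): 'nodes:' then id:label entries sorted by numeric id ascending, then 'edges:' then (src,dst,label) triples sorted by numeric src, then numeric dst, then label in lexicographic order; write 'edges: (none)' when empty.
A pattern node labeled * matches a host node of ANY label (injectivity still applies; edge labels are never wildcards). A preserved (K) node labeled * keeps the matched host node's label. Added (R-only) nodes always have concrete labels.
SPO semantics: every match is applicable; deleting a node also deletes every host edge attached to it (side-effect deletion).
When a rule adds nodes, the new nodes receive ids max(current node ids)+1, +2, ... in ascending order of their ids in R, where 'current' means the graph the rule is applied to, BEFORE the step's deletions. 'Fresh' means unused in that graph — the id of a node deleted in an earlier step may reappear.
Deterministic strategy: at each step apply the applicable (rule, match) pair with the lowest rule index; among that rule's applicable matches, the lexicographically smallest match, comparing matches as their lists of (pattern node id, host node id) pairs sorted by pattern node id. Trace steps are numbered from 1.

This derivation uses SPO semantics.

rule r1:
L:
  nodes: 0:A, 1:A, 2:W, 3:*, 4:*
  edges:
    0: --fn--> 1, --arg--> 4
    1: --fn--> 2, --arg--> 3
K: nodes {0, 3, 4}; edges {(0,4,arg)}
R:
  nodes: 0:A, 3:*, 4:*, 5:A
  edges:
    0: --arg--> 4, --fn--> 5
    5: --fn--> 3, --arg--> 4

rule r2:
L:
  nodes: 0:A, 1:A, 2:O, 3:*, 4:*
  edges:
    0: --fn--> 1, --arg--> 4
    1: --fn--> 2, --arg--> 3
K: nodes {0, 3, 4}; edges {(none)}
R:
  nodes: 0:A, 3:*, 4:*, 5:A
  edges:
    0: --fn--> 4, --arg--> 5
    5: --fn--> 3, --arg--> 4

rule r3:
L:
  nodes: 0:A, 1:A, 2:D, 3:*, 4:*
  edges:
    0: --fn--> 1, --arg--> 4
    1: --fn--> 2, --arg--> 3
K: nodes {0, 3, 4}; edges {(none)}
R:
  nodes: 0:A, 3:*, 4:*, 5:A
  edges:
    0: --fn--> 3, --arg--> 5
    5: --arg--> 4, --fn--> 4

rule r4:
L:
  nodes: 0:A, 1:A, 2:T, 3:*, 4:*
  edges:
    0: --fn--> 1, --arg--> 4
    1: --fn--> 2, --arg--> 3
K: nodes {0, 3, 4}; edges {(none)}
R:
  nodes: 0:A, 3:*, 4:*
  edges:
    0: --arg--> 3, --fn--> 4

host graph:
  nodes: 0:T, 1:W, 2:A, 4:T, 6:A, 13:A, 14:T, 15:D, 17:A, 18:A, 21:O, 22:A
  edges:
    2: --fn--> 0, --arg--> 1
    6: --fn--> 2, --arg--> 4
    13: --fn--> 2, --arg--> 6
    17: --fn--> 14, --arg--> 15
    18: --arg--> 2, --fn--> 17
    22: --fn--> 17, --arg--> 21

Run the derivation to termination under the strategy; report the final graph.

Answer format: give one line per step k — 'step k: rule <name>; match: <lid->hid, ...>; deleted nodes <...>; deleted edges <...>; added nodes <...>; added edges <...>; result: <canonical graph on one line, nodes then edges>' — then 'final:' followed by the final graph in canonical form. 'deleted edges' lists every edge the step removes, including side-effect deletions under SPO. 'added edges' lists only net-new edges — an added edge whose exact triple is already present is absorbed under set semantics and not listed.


step 1: rule r4; match: 0->6, 1->2, 2->0, 3->1, 4->4; deleted nodes 0, 2; deleted edges (2,0,fn); (2,1,arg); (6,2,fn); (6,4,arg); (13,2,fn); (18,2,arg); added nodes (none); added edges (6,1,arg); (6,4,fn); result: nodes: 1:W, 4:T, 6:A, 13:A, 14:T, 15:D, 17:A, 18:A, 21:O, 22:A edges: (6,1,arg); (6,4,fn); (13,6,arg); (17,14,fn); (17,15,arg); (18,17,fn); (22,17,fn); (22,21,arg)
step 2: rule r4; match: 0->22, 1->17, 2->14, 3->15, 4->21; deleted nodes 14, 17; deleted edges (17,14,fn); (17,15,arg); (18,17,fn); (22,17,fn); (22,21,arg); added nodes (none); added edges (22,15,arg); (22,21,fn); result: nodes: 1:W, 4:T, 6:A, 13:A, 15:D, 18:A, 21:O, 22:A edges: (6,1,arg); (6,4,fn); (13,6,arg); (22,15,arg); (22,21,fn)
final:
nodes: 1:W, 4:T, 6:A, 13:A, 15:D, 18:A, 21:O, 22:A
edges: (6,1,arg); (6,4,fn); (13,6,arg); (22,15,arg); (22,21,fn)


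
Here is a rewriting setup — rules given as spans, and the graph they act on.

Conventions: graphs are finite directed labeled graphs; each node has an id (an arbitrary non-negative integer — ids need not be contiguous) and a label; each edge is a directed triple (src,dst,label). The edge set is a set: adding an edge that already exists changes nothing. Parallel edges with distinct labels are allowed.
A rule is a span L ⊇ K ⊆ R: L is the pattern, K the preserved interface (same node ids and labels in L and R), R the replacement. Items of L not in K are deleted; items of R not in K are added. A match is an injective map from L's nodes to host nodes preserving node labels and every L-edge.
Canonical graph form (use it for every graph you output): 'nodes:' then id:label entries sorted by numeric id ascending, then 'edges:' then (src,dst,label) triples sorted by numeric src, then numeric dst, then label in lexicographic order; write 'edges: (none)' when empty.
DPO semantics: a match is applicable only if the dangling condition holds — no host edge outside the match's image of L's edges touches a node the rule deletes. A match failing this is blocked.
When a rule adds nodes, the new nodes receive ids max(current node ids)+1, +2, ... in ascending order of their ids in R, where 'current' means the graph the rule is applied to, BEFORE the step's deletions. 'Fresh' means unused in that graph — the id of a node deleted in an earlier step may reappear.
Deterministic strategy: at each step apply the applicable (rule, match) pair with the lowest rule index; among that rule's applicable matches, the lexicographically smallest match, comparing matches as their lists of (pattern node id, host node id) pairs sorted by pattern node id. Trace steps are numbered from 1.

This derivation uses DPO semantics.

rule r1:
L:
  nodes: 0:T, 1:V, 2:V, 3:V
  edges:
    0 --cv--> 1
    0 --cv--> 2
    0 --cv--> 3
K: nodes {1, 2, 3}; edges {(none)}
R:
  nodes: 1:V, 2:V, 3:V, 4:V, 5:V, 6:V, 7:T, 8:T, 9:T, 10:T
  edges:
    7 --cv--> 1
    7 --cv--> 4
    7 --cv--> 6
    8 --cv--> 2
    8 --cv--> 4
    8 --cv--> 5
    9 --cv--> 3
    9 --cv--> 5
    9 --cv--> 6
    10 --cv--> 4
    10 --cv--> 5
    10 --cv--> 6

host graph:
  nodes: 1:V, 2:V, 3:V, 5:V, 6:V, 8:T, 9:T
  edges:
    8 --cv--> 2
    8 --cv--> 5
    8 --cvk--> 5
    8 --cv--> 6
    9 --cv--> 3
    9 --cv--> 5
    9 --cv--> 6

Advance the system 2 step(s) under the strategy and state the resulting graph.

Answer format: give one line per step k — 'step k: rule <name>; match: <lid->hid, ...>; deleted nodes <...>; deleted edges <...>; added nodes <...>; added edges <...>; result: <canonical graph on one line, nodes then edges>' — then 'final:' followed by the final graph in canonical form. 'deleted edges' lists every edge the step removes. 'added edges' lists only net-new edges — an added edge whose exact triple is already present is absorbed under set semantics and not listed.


step 1: rule r1; match: 0->9, 1->3, 2->5, 3->6; deleted nodes 9; deleted edges (9,3,cv); (9,5,cv); (9,6,cv); added nodes 10, 11, 12, 13, 14, 15, 16; added edges (13,3,cv); (13,10,cv); (13,12,cv); (14,5,cv); (14,10,cv); (14,11,cv); (15,6,cv); (15,11,cv); (15,12,cv); (16,10,cv); (16,11,cv); (16,12,cv); result: nodes: 1:V, 2:V, 3:V, 5:V, 6:V, 8:T, 10:V, 11:V, 12:V, 13:T, 14:T, 15:T, 16:T edges: (8,2,cv); (8,5,cv); (8,5,cvk); (8,6,cv); (13,3,cv); (13,10,cv); (13,12,cv); (14,5,cv); (14,10,cv); (14,11,cv); (15,6,cv); (15,11,cv); (15,12,cv); (16,10,cv); (16,11,cv); (16,12,cv)
step 2: rule r1; match: 0->13, 1->3, 2->10, 3->12; deleted nodes 13; deleted edges (13,3,cv); (13,10,cv); (13,12,cv); added nodes 17, 18, 19, 20, 21, 22, 23; added edges (20,3,cv); (20,17,cv); (20,19,cv); (21,10,cv); (21,17,cv); (21,18,cv); (22,12,cv); (22,18,cv); (22,19,cv); (23,17,cv); (23,18,cv); (23,19,cv); result: nodes: 1:V, 2:V, 3:V, 5:V, 6:V, 8:T, 10:V, 11:V, 12:V, 14:T, 15:T, 16:T, 17:V, 18:V, 19:V, 20:T, 21:T, 22:T, 23:T edges: (8,2,cv); (8,5,cv); (8,5,cvk); (8,6,cv); (14,5,cv); (14,10,cv); (14,11,cv); (15,6,cv); (15,11,cv); (15,12,cv); (16,10,cv); (16,11,cv); (16,12,cv); (20,3,cv); (20,17,cv); (20,19,cv); (21,10,cv); (21,17,cv); (21,18,cv); (22,12,cv); (22,18,cv); (22,19,cv); (23,17,cv); (23,18,cv); (23,19,cv)
final:
nodes: 1:V, 2:V, 3:V, 5:V, 6:V, 8:T, 10:V, 11:V, 12:V, 14:T, 15:T, 16:T, 17:V, 18:V, 19:V, 20:T, 21:T, 22:T, 23:T
edges: (8,2,cv); (8,5,cv); (8,5,cvk); (8,6,cv); (14,5,cv); (14,10,cv); (14,11,cv); (15,6,cv); (15,11,cv); (15,12,cv); (16,10,cv); (16,11,cv); (16,12,cv); (20,3,cv); (20,17,cv); (20,19,cv); (21,10,cv); (21,17,cv); (21,18,cv); (22,12,cv); (22,18,cv); (22,19,cv); (23,17,cv); (23,18,cv); (23,19,cv)


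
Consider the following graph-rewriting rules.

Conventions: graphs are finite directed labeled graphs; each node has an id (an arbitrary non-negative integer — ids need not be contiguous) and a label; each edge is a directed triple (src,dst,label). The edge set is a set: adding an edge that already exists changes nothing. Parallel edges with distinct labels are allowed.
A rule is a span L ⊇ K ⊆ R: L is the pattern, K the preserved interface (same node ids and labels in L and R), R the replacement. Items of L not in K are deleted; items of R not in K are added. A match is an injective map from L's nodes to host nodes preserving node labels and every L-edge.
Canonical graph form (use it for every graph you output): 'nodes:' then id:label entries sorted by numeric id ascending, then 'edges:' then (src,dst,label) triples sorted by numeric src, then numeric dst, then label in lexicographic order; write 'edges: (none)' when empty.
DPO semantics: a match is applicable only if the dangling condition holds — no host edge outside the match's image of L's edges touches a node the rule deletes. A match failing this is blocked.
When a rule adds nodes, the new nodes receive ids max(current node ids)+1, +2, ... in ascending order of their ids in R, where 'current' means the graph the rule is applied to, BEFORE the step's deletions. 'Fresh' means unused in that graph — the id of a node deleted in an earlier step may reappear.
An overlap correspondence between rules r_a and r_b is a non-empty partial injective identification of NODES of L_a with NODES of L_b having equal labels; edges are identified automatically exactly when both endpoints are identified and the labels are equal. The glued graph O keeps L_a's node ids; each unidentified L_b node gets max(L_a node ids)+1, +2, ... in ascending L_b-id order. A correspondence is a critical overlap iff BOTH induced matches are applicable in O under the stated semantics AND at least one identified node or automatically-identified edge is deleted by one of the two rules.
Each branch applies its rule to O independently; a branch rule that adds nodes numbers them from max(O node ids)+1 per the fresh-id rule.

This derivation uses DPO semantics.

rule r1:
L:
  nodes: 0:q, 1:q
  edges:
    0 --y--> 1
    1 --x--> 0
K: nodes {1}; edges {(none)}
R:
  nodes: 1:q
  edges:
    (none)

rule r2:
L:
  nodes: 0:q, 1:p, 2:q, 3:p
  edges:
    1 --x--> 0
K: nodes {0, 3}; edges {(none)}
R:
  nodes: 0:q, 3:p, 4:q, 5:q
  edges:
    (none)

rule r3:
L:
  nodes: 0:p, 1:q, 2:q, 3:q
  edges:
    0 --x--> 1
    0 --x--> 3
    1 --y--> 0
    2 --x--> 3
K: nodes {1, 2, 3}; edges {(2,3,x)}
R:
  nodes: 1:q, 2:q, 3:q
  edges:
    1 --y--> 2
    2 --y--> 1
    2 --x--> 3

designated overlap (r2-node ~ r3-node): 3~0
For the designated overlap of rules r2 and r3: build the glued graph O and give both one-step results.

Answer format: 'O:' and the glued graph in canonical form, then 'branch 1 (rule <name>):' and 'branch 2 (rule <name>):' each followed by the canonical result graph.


O:
nodes: 0:q, 1:p, 2:q, 3:p, 4:q, 5:q, 6:q
edges: (1,0,x); (3,4,x); (3,6,x); (4,3,y); (5,6,x)
branch 1 (rule r2):
nodes: 0:q, 3:p, 4:q, 5:q, 6:q, 7:q, 8:q
edges: (3,4,x); (3,6,x); (4,3,y); (5,6,x)
branch 2 (rule r3):
nodes: 0:q, 1:p, 2:q, 4:q, 5:q, 6:q
edges: (1,0,x); (4,5,y); (5,4,y); (5,6,x)


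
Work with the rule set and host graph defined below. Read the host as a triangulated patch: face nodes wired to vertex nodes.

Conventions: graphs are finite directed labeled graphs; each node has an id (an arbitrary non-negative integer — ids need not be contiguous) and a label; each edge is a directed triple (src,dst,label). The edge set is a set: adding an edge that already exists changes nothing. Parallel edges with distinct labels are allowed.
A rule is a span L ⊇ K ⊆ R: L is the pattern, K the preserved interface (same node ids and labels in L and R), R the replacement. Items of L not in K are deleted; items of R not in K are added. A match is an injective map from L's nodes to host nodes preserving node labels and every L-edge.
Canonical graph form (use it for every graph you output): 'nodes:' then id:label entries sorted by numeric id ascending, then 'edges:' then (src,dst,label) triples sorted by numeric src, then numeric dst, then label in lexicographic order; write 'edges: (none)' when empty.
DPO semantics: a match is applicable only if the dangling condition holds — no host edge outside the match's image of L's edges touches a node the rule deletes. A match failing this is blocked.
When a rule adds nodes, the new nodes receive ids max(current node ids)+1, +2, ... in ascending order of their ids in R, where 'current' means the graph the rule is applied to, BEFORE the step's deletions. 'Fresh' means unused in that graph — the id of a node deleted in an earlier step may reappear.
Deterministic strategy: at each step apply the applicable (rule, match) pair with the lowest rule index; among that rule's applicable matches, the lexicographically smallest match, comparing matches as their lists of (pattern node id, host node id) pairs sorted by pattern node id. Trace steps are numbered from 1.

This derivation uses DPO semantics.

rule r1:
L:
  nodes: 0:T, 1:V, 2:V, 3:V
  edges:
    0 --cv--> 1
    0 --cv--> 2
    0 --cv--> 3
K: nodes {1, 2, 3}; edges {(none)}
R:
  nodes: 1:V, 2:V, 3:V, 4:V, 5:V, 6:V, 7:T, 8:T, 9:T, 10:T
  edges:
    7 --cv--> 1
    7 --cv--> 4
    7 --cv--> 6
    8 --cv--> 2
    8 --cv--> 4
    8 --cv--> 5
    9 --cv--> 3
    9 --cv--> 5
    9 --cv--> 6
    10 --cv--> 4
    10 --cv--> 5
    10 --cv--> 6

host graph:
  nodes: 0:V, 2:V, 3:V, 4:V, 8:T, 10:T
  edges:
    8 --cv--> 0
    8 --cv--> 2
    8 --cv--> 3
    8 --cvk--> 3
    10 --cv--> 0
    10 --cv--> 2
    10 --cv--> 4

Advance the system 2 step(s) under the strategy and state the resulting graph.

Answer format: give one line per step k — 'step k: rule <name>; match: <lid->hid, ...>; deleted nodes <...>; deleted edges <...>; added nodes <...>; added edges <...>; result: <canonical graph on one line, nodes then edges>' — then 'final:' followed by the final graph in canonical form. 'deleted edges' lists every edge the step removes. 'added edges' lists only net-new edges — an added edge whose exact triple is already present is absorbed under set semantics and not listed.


step 1: rule r1; match: 0->10, 1->0, 2->2, 3->4; deleted nodes 10; deleted edges (10,0,cv); (10,2,cv); (10,4,cv); added nodes 11, 12, 13, 14, 15, 16, 17; added edges (14,0,cv); (14,11,cv); (14,13,cv); (15,2,cv); (15,11,cv); (15,12,cv); (16,4,cv); (16,12,cv); (16,13,cv); (17,11,cv); (17,12,cv); (17,13,cv); result: nodes: 0:V, 2:V, 3:V, 4:V, 8:T, 11:V, 12:V, 13:V, 14:T, 15:T, 16:T, 17:T edges: (8,0,cv); (8,2,cv); (8,3,cv); (8,3,cvk); (14,0,cv); (14,11,cv); (14,13,cv); (15,2,cv); (15,11,cv); (15,12,cv); (16,4,cv); (16,12,cv); (16,13,cv); (17,11,cv); (17,12,cv); (17,13,cv)
step 2: rule r1; match: 0->14, 1->0, 2->11, 3->13; deleted nodes 14; deleted edges (14,0,cv); (14,11,cv); (14,13,cv); added nodes 18, 19, 20, 21, 22, 23, 24; added edges (21,0,cv); (21,18,cv); (21,20,cv); (22,11,cv); (22,18,cv); (22,19,cv); (23,13,cv); (23,19,cv); (23,20,cv); (24,18,cv); (24,19,cv); (24,20,cv); result: nodes: 0:V, 2:V, 3:V, 4:V, 8:T, 11:V, 12:V, 13:V, 15:T, 16:T, 17:T, 18:V, 19:V, 20:V, 21:T, 22:T, 23:T, 24:T edges: (8,0,cv); (8,2,cv); (8,3,cv); (8,3,cvk); (15,2,cv); (15,11,cv); (15,12,cv); (16,4,cv); (16,12,cv); (16,13,cv); (17,11,cv); (17,12,cv); (17,13,cv); (21,0,cv); (21,18,cv); (21,20,cv); (22,11,cv); (22,18,cv); (22,19,cv); (23,13,cv); (23,19,cv); (23,20,cv); (24,18,cv); (24,19,cv); (24,20,cv)
final:
nodes: 0:V, 2:V, 3:V, 4:V, 8:T, 11:V, 12:V, 13:V, 15:T, 16:T, 17:T, 18:V, 19:V, 20:V, 21:T, 22:T, 23:T, 24:T
edges: (8,0,cv); (8,2,cv); (8,3,cv); (8,3,cvk); (15,2,cv); (15,11,cv); (15,12,cv); (16,4,cv); (16,12,cv); (16,13,cv); (17,11,cv); (17,12,cv); (17,13,cv); (21,0,cv); (21,18,cv); (21,20,cv); (22,11,cv); (22,18,cv); (22,19,cv); (23,13,cv); (23,19,cv); (23,20,cv); (24,18,cv); (24,19,cv); (24,20,cv)


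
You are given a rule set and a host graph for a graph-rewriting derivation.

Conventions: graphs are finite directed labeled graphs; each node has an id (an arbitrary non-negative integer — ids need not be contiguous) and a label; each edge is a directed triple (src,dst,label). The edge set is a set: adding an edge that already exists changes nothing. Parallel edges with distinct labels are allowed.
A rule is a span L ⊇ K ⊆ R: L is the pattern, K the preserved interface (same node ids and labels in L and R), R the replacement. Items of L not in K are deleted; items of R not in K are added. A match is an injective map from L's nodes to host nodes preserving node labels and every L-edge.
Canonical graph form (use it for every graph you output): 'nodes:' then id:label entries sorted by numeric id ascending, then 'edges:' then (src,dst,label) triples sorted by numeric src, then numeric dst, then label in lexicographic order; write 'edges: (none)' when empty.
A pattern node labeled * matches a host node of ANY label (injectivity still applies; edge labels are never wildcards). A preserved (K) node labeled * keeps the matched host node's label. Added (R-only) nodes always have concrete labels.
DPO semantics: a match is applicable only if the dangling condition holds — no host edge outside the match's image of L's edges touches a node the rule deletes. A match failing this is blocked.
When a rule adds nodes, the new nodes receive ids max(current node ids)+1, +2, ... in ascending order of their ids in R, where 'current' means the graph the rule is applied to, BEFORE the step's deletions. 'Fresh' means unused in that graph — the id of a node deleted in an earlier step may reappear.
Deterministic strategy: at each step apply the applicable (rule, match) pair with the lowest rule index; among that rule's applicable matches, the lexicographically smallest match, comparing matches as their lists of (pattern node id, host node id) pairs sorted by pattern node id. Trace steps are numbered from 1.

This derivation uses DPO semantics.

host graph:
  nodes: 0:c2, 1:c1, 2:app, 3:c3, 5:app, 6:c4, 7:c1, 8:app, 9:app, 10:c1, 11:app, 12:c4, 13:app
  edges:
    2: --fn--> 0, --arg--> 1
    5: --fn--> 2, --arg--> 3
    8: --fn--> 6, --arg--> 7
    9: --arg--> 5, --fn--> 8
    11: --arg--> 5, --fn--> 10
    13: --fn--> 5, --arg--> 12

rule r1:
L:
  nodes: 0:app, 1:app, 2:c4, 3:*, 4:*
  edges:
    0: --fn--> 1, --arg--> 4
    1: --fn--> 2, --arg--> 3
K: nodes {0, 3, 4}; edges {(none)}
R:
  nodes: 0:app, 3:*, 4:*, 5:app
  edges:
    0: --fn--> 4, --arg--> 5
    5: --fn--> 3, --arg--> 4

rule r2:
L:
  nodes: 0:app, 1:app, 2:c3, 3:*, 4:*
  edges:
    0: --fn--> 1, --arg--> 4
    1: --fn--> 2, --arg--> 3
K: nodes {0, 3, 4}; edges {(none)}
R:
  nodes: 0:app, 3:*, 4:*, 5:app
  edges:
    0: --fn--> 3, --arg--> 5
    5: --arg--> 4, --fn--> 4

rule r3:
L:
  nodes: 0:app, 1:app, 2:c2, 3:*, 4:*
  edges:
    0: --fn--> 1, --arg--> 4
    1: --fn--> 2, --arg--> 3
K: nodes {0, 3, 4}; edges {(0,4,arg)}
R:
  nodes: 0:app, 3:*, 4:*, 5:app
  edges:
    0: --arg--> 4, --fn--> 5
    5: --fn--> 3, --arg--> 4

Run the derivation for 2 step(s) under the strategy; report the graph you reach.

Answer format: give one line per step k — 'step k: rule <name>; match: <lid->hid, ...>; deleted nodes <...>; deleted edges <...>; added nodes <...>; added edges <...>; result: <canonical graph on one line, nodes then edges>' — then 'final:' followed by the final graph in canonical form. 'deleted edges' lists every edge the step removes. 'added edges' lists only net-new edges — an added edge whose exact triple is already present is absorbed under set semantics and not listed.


step 1: rule r1; match: 0->9, 1->8, 2->6, 3->7, 4->5; deleted nodes 6, 8; deleted edges (8,6,fn); (8,7,arg); (9,5,arg); (9,8,fn); added nodes 14; added edges (9,5,fn); (9,14,arg); (14,5,arg); (14,7,fn); result: nodes: 0:c2, 1:c1, 2:app, 3:c3, 5:app, 7:c1, 9:app, 10:c1, 11:app, 12:c4, 13:app, 14:app edges: (2,0,fn); (2,1,arg); (5,2,fn); (5,3,arg); (9,5,fn); (9,14,arg); (11,5,arg); (11,10,fn); (13,5,fn); (13,12,arg); (14,5,arg); (14,7,fn)
step 2: rule r3; match: 0->5, 1->2, 2->0, 3->1, 4->3; deleted nodes 0, 2; deleted edges (2,0,fn); (2,1,arg); (5,2,fn); added nodes 15; added edges (5,15,fn); (15,1,fn); (15,3,arg); result: nodes: 1:c1, 3:c3, 5:app, 7:c1, 9:app, 10:c1, 11:app, 12:c4, 13:app, 14:app, 15:app edges: (5,3,arg); (5,15,fn); (9,5,fn); (9,14,arg); (11,5,arg); (11,10,fn); (13,5,fn); (13,12,arg); (14,5,arg); (14,7,fn); (15,1,fn); (15,3,arg)
final:
nodes: 1:c1, 3:c3, 5:app, 7:c1, 9:app, 10:c1, 11:app, 12:c4, 13:app, 14:app, 15:app
edges: (5,3,arg); (5,15,fn); (9,5,fn); (9,14,arg); (11,5,arg); (11,10,fn); (13,5,fn); (13,12,arg); (14,5,arg); (14,7,fn); (15,1,fn); (15,3,arg)


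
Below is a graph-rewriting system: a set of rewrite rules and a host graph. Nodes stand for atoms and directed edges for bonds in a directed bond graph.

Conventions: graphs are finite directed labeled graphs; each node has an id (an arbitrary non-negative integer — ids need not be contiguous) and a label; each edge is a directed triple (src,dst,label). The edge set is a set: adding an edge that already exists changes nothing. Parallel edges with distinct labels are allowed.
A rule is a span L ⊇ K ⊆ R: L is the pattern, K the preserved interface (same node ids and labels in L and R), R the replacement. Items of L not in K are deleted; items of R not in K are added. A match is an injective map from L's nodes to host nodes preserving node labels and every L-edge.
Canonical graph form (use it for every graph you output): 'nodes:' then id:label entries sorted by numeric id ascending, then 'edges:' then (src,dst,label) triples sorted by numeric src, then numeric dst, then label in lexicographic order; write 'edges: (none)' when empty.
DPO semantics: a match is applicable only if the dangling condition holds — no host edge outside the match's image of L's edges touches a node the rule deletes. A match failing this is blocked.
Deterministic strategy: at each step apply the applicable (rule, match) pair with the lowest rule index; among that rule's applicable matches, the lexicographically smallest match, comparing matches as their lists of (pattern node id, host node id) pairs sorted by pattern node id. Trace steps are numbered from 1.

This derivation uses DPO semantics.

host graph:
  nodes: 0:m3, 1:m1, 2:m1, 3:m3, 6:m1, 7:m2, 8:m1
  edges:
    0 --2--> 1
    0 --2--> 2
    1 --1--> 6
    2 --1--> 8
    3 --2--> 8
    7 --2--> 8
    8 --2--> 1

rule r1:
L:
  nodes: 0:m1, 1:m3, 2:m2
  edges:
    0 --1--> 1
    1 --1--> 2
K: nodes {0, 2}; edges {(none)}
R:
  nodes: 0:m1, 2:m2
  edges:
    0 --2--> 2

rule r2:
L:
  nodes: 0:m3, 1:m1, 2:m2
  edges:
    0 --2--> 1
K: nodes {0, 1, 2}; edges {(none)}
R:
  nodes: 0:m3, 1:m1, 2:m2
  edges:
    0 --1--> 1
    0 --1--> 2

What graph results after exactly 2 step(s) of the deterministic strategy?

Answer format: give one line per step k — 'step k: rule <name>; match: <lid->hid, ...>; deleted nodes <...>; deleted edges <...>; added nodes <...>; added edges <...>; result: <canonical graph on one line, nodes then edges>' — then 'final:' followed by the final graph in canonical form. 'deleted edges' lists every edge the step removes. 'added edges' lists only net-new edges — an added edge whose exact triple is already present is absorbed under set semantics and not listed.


step 1: rule r2; match: 0->0, 1->1, 2->7; deleted nodes (none); deleted edges (0,1,2); added nodes (none); added edges (0,1,1); (0,7,1); result: nodes: 0:m3, 1:m1, 2:m1, 3:m3, 6:m1, 7:m2, 8:m1 edges: (0,1,1); (0,2,2); (0,7,1); (1,6,1); (2,8,1); (3,8,2); (7,8,2); (8,1,2)
step 2: rule r2; match: 0->0, 1->2, 2->7; deleted nodes (none); deleted edges (0,2,2); added nodes (none); added edges (0,2,1); result: nodes: 0:m3, 1:m1, 2:m1, 3:m3, 6:m1, 7:m2, 8:m1 edges: (0,1,1); (0,2,1); (0,7,1); (1,6,1); (2,8,1); (3,8,2); (7,8,2); (8,1,2)
final:
nodes: 0:m3, 1:m1, 2:m1, 3:m3, 6:m1, 7:m2, 8:m1
edges: (0,1,1); (0,2,1); (0,7,1); (1,6,1); (2,8,1); (3,8,2); (7,8,2); (8,1,2)


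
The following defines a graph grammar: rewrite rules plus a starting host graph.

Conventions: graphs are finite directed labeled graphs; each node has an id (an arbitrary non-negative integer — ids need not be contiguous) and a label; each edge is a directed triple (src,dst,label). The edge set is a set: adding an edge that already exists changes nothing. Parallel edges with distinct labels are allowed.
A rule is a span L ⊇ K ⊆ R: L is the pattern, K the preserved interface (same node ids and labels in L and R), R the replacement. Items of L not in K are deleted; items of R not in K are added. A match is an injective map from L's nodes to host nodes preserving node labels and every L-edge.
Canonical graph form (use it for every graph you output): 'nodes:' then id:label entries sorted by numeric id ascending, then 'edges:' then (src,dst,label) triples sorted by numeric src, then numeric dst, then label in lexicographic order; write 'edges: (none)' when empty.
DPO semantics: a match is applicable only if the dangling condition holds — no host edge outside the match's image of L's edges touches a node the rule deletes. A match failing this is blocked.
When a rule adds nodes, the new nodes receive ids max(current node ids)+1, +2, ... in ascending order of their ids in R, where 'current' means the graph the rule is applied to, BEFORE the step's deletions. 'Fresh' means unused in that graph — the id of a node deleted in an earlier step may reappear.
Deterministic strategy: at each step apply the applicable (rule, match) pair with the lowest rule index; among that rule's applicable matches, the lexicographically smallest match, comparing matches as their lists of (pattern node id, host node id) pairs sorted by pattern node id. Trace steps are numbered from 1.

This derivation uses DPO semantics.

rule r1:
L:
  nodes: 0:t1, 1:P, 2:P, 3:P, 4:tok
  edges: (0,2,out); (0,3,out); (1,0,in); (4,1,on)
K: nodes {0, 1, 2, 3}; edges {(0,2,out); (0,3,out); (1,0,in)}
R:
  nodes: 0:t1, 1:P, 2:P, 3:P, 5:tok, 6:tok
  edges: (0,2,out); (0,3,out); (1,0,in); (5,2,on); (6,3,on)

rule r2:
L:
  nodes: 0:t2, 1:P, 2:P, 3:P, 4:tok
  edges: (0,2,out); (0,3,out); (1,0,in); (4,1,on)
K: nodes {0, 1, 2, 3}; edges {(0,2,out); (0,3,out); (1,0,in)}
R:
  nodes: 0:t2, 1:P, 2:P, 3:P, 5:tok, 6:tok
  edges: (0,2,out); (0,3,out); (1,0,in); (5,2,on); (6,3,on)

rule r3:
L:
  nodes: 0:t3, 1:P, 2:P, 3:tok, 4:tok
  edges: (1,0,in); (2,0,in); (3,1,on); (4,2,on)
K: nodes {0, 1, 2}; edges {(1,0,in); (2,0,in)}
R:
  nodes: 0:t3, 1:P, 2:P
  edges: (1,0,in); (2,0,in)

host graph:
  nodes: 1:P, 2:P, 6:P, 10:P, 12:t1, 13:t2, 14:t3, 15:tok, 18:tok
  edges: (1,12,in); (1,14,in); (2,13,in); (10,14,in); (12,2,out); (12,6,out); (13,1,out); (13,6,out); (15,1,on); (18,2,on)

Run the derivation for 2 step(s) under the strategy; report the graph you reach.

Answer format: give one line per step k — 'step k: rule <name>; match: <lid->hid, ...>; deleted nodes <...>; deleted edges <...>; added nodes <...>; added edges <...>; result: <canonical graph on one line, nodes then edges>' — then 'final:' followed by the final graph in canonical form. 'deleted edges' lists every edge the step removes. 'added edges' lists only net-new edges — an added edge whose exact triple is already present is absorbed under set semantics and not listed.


step 1: rule r1; match: 0->12, 1->1, 2->2, 3->6, 4->15; deleted nodes 15; deleted edges (15,1,on); added nodes 19, 20; added edges (19,2,on); (20,6,on); result: nodes: 1:P, 2:P, 6:P, 10:P, 12:t1, 13:t2, 14:t3, 18:tok, 19:tok, 20:tok edges: (1,12,in); (1,14,in); (2,13,in); (10,14,in); (12,2,out); (12,6,out); (13,1,out); (13,6,out); (18,2,on); (19,2,on); (20,6,on)
step 2: rule r2; match: 0->13, 1->2, 2->1, 3->6, 4->18; deleted nodes 18; deleted edges (18,2,on); added nodes 21, 22; added edges (21,1,on); (22,6,on); result: nodes: 1:P, 2:P, 6:P, 10:P, 12:t1, 13:t2, 14:t3, 19:tok, 20:tok, 21:tok, 22:tok edges: (1,12,in); (1,14,in); (2,13,in); (10,14,in); (12,2,out); (12,6,out); (13,1,out); (13,6,out); (19,2,on); (20,6,on); (21,1,on); (22,6,on)
final:
nodes: 1:P, 2:P, 6:P, 10:P, 12:t1, 13:t2, 14:t3, 19:tok, 20:tok, 21:tok, 22:tok
edges: (1,12,in); (1,14,in); (2,13,in); (10,14,in); (12,2,out); (12,6,out); (13,1,out); (13,6,out); (19,2,on); (20,6,on); (21,1,on); (22,6,on)


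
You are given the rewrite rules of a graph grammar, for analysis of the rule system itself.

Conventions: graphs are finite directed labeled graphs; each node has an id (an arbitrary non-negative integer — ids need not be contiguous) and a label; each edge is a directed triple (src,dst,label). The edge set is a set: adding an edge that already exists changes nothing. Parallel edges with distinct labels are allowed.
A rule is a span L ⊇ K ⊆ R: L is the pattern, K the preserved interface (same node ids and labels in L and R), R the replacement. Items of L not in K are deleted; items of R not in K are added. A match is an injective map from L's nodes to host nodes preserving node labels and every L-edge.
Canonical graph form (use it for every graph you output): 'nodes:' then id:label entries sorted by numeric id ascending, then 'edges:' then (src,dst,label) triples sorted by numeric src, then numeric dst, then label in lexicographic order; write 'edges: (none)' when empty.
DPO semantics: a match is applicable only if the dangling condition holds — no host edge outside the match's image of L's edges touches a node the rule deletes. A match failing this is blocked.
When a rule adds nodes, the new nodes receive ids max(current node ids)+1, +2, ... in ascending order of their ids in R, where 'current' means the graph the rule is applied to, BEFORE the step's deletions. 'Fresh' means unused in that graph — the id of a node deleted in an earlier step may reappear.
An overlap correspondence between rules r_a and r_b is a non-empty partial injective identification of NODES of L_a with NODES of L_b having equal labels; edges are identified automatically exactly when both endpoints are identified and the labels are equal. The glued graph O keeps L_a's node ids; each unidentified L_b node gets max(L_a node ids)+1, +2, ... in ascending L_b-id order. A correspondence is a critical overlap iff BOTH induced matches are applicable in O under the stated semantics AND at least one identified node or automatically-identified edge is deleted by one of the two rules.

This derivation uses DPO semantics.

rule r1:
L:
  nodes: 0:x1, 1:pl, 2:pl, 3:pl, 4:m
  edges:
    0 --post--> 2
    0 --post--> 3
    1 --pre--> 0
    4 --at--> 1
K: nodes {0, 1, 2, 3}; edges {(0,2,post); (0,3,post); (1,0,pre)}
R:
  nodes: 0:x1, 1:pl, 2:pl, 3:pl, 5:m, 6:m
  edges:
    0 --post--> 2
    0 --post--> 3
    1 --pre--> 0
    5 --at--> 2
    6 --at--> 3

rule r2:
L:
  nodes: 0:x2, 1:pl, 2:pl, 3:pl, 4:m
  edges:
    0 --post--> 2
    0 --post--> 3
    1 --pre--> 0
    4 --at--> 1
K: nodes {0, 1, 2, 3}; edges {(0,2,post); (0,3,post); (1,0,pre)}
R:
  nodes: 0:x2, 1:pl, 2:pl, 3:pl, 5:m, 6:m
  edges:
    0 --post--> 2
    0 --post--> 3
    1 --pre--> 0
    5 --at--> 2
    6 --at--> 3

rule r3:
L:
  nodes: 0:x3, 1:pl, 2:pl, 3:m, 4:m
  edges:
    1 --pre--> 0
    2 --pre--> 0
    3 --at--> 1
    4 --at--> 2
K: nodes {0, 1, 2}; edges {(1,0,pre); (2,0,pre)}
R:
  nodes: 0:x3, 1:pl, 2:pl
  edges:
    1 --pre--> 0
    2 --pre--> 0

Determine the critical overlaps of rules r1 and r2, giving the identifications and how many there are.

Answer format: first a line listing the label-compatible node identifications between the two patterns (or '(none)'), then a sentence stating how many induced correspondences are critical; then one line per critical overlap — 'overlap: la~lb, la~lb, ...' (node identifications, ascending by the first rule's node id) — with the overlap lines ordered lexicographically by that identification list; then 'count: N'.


label-compatible node identifications between L(r1) and L(r2): 1~1, 1~2, 1~3, 2~1, 2~2, 2~3, 3~1, 3~2, 3~3, 4~4
7 of the induced correspondences are critical overlaps of r1 and r2.
overlap: 1~1, 2~2, 3~3, 4~4
overlap: 1~1, 2~2, 4~4
overlap: 1~1, 2~3, 3~2, 4~4
overlap: 1~1, 2~3, 4~4
overlap: 1~1, 3~2, 4~4
overlap: 1~1, 3~3, 4~4
overlap: 1~1, 4~4
count: 7


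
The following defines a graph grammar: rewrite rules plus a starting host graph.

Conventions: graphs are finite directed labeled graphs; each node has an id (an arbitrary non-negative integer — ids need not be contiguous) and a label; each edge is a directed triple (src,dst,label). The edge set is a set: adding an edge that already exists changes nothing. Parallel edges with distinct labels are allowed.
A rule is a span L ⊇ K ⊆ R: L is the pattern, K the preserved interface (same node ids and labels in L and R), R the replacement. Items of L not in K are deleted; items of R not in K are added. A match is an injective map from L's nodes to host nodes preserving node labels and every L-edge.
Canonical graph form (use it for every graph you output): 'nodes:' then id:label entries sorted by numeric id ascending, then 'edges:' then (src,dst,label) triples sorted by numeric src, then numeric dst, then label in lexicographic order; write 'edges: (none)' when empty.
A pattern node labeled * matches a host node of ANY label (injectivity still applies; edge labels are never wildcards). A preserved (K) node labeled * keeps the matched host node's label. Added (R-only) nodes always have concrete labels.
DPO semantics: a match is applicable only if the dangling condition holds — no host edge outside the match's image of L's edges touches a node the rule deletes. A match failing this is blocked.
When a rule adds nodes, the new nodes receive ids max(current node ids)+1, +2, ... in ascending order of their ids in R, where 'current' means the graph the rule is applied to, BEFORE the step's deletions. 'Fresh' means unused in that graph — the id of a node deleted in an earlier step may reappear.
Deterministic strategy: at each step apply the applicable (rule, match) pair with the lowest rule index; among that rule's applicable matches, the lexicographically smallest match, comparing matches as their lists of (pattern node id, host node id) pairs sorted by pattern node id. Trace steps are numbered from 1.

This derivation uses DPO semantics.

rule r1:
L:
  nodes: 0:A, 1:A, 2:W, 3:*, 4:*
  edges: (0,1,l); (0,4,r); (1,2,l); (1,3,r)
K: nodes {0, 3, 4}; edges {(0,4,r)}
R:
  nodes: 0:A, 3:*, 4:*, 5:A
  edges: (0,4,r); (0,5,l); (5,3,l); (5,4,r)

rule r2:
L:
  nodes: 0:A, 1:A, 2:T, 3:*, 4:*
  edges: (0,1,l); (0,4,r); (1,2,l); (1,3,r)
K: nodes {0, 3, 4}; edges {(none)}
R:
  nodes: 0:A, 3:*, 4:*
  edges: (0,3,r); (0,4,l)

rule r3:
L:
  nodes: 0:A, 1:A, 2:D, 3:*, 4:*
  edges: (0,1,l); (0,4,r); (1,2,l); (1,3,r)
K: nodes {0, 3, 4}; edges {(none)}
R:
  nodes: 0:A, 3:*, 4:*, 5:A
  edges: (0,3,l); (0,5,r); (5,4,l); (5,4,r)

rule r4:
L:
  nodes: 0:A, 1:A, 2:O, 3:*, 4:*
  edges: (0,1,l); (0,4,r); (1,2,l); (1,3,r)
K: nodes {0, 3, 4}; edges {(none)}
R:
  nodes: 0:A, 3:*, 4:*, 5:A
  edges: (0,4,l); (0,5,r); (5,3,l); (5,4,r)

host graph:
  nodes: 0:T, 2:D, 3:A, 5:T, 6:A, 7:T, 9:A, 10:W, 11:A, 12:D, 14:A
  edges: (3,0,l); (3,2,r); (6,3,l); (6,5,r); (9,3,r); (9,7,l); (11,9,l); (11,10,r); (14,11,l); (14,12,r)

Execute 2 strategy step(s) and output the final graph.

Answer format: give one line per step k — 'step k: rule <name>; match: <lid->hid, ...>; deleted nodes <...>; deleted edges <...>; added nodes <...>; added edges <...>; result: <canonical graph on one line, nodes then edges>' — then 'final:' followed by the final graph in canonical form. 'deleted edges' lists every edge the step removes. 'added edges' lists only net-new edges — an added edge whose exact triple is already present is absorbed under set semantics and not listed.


step 1: rule r2; match: 0->11, 1->9, 2->7, 3->3, 4->10; deleted nodes 7, 9; deleted edges (9,3,r); (9,7,l); (11,9,l); (11,10,r); added nodes (none); added edges (11,3,r); (11,10,l); result: nodes: 0:T, 2:D, 3:A, 5:T, 6:A, 10:W, 11:A, 12:D, 14:A edges: (3,0,l); (3,2,r); (6,3,l); (6,5,r); (11,3,r); (11,10,l); (14,11,l); (14,12,r)
step 2: rule r1; match: 0->14, 1->11, 2->10, 3->3, 4->12; deleted nodes 10, 11; deleted edges (11,3,r); (11,10,l); (14,11,l); added nodes 15; added edges (14,15,l); (15,3,l); (15,12,r); result: nodes: 0:T, 2:D, 3:A, 5:T, 6:A, 12:D, 14:A, 15:A edges: (3,0,l); (3,2,r); (6,3,l); (6,5,r); (14,12,r); (14,15,l); (15,3,l); (15,12,r)
final:
nodes: 0:T, 2:D, 3:A, 5:T, 6:A, 12:D, 14:A, 15:A
edges: (3,0,l); (3,2,r); (6,3,l); (6,5,r); (14,12,r); (14,15,l); (15,3,l); (15,12,r)


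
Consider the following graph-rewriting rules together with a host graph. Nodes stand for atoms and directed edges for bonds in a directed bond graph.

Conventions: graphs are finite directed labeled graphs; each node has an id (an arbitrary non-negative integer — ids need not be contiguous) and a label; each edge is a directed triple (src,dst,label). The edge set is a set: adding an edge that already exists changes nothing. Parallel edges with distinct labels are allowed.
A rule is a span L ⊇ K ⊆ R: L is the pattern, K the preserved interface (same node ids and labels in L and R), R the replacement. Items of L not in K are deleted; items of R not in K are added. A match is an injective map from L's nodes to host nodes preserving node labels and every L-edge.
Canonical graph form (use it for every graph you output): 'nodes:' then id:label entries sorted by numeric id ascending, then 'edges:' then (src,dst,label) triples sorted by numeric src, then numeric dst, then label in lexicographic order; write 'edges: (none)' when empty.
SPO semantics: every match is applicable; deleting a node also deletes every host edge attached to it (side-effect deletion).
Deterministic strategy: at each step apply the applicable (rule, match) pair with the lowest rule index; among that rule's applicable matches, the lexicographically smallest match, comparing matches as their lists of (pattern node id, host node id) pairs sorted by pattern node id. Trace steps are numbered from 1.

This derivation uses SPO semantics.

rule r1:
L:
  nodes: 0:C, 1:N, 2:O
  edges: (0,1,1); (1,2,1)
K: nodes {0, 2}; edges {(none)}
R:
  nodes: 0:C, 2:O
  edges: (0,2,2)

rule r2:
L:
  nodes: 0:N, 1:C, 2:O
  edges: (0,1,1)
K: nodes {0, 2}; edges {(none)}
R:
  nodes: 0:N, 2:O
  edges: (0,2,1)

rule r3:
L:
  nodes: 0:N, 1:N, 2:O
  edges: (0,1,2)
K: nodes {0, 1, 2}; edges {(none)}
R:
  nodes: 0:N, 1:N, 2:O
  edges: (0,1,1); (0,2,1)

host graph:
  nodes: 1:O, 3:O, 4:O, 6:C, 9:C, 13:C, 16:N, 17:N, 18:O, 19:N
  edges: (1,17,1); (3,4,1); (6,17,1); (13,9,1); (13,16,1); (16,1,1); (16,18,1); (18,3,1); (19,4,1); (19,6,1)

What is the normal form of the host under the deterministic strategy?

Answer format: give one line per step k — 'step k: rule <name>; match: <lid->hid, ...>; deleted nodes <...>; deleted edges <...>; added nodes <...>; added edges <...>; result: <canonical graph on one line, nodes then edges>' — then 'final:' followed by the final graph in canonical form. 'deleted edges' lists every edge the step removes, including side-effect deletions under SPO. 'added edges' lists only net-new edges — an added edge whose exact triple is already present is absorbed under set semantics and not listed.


step 1: rule r1; match: 0->13, 1->16, 2->1; deleted nodes 16; deleted edges (13,16,1); (16,1,1); (16,18,1); added nodes (none); added edges (13,1,2); result: nodes: 1:O, 3:O, 4:O, 6:C, 9:C, 13:C, 17:N, 18:O, 19:N edges: (1,17,1); (3,4,1); (6,17,1); (13,1,2); (13,9,1); (18,3,1); (19,4,1); (19,6,1)
step 2: rule r2; match: 0->19, 1->6, 2->1; deleted nodes 6; deleted edges (6,17,1); (19,6,1); added nodes (none); added edges (19,1,1); result: nodes: 1:O, 3:O, 4:O, 9:C, 13:C, 17:N, 18:O, 19:N edges: (1,17,1); (3,4,1); (13,1,2); (13,9,1); (18,3,1); (19,1,1); (19,4,1)
final:
nodes: 1:O, 3:O, 4:O, 9:C, 13:C, 17:N, 18:O, 19:N
edges: (1,17,1); (3,4,1); (13,1,2); (13,9,1); (18,3,1); (19,1,1); (19,4,1)
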